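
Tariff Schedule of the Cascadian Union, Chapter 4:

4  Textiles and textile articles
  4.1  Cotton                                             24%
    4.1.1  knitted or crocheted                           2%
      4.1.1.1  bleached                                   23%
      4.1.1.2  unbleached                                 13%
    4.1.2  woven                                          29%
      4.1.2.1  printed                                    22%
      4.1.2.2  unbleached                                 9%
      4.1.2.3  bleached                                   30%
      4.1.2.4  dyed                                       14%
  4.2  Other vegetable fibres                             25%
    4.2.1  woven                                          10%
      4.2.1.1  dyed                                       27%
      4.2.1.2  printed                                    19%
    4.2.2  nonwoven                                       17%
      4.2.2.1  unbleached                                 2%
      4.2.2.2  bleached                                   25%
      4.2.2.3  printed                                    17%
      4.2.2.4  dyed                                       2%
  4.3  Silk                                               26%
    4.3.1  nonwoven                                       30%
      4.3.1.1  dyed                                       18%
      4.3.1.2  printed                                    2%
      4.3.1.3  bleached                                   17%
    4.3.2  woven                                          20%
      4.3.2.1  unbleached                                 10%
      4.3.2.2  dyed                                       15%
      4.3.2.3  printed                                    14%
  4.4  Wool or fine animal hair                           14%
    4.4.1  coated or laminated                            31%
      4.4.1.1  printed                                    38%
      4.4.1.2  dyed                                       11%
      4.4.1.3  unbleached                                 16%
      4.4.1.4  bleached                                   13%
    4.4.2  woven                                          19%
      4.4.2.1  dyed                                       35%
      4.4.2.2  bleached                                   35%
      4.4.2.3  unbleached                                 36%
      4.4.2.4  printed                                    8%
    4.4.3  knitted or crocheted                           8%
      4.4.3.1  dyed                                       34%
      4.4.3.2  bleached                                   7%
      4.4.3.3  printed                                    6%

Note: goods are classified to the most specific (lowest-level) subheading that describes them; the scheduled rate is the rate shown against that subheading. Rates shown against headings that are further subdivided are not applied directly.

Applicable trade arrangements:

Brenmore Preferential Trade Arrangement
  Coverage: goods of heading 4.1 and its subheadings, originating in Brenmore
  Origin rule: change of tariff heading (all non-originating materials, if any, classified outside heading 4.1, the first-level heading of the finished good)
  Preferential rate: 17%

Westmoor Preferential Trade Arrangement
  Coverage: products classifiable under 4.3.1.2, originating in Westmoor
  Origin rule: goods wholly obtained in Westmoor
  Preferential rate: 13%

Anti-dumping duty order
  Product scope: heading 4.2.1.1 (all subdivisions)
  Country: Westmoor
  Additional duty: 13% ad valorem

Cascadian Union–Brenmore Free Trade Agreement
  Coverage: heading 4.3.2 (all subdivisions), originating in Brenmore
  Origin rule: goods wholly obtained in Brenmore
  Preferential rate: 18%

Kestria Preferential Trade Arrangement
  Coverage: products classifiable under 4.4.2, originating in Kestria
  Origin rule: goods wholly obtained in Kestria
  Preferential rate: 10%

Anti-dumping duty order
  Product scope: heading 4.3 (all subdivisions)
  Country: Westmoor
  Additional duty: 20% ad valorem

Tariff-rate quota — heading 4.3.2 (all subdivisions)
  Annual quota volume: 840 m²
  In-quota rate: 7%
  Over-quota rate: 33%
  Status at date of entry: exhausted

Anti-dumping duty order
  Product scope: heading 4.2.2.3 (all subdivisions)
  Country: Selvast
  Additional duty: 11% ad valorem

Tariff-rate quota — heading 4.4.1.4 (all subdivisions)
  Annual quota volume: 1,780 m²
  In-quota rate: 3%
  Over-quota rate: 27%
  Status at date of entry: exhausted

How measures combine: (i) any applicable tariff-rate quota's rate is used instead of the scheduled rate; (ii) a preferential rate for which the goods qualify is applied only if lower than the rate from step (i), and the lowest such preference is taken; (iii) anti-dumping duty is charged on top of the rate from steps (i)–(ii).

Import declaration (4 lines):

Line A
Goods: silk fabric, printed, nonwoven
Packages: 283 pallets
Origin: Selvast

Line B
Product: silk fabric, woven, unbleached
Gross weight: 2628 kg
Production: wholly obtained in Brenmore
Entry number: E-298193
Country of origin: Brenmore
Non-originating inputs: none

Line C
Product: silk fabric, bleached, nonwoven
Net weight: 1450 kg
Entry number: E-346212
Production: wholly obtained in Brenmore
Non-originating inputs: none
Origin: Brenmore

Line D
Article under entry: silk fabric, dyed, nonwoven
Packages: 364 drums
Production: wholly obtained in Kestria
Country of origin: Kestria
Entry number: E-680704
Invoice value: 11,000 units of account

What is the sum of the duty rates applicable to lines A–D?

Line A: silk → 4.3; nonwoven → 4.3.1; printed → 4.3.1.2. Scheduled 2%. No special measure applies. → 2%.
Line B: silk → 4.3; woven → 4.3.2; unbleached → 4.3.2.1. Scheduled 10%. quota on 4.3.2 exhausted → over-quota 33%; Brenmore agreement on 4.1: 4.3.2.1 not covered; Brenmore agreement on 4.3.2: wholly obtained → 18% available; preferential 18%. → 18%.
Line C: silk → 4.3; nonwoven → 4.3.1; bleached → 4.3.1.3. Scheduled 17%. Brenmore agreement on 4.1: 4.3.1.3 not covered; Brenmore agreement on 4.3.2: 4.3.1.3 not covered. → 17%.
Line D: silk → 4.3; nonwoven → 4.3.1; dyed → 4.3.1.1. Scheduled 18%. Kestria agreement on 4.4.2: 4.3.1.1 not covered. → 18%.
Sum: 2% + 18% + 17% + 18% = 55%.

55%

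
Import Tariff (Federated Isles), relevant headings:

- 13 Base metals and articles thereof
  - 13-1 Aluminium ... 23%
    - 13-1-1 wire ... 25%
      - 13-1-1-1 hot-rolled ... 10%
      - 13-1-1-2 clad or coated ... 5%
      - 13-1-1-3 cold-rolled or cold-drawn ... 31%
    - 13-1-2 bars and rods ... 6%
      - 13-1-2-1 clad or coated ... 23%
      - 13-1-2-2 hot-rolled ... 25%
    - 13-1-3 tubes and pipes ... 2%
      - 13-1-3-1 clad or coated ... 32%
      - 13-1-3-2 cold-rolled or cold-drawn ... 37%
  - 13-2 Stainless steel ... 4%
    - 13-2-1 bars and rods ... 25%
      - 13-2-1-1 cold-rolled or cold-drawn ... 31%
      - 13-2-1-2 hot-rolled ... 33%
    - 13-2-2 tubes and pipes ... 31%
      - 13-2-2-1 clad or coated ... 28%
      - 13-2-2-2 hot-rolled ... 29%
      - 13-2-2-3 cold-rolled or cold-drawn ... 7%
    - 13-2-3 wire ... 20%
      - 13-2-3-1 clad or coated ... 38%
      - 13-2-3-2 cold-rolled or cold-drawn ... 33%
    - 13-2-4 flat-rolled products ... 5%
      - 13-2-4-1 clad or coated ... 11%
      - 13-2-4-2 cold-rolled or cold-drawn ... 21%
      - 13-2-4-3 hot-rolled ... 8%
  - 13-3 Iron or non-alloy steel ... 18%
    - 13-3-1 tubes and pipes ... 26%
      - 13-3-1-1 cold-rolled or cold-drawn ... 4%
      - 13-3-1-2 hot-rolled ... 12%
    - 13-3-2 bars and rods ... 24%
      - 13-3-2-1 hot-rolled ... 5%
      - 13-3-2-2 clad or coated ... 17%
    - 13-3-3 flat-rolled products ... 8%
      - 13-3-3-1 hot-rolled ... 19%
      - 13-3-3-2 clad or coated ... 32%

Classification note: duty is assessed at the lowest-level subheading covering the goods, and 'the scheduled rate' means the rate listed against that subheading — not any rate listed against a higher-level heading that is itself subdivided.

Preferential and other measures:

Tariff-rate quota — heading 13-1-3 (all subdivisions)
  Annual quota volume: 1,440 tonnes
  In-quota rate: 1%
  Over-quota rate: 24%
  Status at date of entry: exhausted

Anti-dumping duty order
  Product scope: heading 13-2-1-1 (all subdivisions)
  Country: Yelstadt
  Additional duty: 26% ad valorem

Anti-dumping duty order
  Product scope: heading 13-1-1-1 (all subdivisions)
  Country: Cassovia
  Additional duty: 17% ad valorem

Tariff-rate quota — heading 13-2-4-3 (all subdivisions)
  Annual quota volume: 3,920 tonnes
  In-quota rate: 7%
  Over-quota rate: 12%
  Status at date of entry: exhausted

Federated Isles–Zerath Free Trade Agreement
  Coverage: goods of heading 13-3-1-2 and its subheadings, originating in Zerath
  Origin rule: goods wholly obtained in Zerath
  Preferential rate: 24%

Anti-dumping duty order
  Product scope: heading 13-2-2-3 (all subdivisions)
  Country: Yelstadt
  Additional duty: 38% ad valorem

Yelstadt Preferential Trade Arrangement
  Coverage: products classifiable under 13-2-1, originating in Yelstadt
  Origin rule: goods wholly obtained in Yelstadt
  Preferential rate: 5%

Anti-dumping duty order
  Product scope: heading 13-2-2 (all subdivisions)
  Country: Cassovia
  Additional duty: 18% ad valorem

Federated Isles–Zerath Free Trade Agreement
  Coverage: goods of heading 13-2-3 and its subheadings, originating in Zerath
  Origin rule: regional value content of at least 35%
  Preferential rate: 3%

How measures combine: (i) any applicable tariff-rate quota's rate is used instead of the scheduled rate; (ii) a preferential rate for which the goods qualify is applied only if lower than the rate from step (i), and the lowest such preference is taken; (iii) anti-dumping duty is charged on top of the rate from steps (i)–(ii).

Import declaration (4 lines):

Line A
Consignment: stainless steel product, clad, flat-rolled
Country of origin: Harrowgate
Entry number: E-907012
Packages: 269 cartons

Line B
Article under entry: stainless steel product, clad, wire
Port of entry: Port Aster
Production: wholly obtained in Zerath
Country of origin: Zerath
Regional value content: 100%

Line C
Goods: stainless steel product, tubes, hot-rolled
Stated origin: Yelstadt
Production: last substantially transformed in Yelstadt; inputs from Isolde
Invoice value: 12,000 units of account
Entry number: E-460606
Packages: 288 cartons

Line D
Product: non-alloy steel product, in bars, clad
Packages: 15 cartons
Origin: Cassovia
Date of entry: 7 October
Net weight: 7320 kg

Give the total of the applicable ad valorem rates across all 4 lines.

60%

Line A: stainless steel → 13-2; flat-rolled → 13-2-4; clad → 13-2-4-1. Scheduled 11%. No special measure applies. → 11%.
Line B: stainless steel → 13-2; wire → 13-2-3; clad → 13-2-3-1. Scheduled 38%. Zerath agreement on 13-3-1-2: 13-2-3-1 not covered; Zerath agreement on 13-2-3: RVC ≥ 35% → 3% available; preferential 3%. → 3%.
Line C: stainless steel → 13-2; tubes → 13-2-2; hot-rolled → 13-2-2-2. Scheduled 29%. Yelstadt agreement on 13-2-1: 13-2-2-2 not covered. → 29%.
Line D: non-alloy steel → 13-3; in bars → 13-3-2; clad → 13-3-2-2. Scheduled 17%. No special measure applies. → 17%.
Sum: 11% + 3% + 29% + 17% = 60%.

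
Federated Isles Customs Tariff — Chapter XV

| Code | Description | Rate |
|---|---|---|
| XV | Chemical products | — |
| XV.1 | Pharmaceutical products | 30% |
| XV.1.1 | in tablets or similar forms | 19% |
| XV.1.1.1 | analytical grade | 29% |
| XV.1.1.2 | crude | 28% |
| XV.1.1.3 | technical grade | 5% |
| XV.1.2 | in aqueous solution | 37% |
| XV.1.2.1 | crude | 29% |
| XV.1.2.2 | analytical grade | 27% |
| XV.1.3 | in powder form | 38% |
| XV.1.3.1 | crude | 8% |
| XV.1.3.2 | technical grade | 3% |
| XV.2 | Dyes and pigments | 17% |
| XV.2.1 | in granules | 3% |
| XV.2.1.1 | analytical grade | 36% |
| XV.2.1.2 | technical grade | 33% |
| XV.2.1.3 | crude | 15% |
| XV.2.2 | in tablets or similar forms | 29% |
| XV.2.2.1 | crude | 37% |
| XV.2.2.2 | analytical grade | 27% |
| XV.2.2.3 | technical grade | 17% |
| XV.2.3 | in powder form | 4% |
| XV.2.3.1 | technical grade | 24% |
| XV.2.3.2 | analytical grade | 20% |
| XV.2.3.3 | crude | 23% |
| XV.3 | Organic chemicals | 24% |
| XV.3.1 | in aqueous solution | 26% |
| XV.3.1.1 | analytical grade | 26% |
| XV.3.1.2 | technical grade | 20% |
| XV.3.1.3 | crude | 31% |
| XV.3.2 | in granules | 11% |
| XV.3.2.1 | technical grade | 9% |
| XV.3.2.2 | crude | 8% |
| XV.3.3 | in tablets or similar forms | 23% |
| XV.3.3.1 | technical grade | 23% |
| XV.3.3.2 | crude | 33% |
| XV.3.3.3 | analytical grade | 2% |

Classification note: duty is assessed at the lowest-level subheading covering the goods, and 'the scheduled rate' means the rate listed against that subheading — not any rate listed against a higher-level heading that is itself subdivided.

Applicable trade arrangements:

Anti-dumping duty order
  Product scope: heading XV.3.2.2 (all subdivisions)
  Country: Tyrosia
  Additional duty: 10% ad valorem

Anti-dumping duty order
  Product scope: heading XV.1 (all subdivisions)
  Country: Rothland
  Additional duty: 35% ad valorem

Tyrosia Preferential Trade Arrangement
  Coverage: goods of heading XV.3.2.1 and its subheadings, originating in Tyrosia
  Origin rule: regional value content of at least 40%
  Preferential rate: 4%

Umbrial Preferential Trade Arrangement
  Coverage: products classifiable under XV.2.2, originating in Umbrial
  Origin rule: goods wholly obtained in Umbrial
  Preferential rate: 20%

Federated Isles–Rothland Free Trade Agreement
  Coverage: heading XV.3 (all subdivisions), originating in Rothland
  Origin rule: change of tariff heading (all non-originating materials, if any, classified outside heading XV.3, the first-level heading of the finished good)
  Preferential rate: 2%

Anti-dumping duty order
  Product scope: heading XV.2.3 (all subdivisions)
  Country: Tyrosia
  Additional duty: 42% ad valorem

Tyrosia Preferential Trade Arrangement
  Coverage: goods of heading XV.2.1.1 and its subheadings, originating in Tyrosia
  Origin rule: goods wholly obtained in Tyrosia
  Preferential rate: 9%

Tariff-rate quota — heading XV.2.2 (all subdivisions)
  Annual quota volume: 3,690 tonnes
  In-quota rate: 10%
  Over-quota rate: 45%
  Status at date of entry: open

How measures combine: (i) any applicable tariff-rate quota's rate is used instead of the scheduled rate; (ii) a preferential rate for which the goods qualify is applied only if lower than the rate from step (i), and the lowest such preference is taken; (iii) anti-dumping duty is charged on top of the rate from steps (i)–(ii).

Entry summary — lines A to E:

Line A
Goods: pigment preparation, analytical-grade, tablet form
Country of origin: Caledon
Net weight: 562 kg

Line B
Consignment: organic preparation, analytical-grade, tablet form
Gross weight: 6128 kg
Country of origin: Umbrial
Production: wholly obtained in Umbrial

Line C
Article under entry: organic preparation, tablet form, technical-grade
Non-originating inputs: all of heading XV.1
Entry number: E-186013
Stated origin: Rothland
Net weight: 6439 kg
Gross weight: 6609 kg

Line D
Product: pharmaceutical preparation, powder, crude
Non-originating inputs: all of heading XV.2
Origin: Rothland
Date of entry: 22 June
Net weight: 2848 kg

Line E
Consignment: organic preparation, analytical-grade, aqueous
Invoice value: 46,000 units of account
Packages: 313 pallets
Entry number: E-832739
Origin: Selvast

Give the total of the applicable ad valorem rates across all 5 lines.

83%

Line A: pigment → XV.2; tablet form → XV.2.2; analytical-grade → XV.2.2.2. Scheduled 27%. quota on XV.2.2 open → in-quota 10%. → 10%.
Line B: organic → XV.3; tablet form → XV.3.3; analytical-grade → XV.3.3.3. Scheduled 2%. Umbrial agreement on XV.2.2: XV.3.3.3 not covered. → 2%.
Line C: organic → XV.3; tablet form → XV.3.3; technical-grade → XV.3.3.1. Scheduled 23%. Rothland agreement on XV.3: CTH met → 2% available; preferential 2%. → 2%.
Line D: pharmaceutical → XV.1; powder → XV.1.3; crude → XV.1.3.1. Scheduled 8%. Rothland agreement on XV.3: XV.1.3.1 not covered; anti-dumping (Rothland, XV.1): +35%; total 8% + 35% = 43%. → 43%.
Line E: organic → XV.3; aqueous → XV.3.1; analytical-grade → XV.3.1.1. Scheduled 26%. No special measure applies. → 26%.
Sum: 10% + 2% + 2% + 43% + 26% = 83%.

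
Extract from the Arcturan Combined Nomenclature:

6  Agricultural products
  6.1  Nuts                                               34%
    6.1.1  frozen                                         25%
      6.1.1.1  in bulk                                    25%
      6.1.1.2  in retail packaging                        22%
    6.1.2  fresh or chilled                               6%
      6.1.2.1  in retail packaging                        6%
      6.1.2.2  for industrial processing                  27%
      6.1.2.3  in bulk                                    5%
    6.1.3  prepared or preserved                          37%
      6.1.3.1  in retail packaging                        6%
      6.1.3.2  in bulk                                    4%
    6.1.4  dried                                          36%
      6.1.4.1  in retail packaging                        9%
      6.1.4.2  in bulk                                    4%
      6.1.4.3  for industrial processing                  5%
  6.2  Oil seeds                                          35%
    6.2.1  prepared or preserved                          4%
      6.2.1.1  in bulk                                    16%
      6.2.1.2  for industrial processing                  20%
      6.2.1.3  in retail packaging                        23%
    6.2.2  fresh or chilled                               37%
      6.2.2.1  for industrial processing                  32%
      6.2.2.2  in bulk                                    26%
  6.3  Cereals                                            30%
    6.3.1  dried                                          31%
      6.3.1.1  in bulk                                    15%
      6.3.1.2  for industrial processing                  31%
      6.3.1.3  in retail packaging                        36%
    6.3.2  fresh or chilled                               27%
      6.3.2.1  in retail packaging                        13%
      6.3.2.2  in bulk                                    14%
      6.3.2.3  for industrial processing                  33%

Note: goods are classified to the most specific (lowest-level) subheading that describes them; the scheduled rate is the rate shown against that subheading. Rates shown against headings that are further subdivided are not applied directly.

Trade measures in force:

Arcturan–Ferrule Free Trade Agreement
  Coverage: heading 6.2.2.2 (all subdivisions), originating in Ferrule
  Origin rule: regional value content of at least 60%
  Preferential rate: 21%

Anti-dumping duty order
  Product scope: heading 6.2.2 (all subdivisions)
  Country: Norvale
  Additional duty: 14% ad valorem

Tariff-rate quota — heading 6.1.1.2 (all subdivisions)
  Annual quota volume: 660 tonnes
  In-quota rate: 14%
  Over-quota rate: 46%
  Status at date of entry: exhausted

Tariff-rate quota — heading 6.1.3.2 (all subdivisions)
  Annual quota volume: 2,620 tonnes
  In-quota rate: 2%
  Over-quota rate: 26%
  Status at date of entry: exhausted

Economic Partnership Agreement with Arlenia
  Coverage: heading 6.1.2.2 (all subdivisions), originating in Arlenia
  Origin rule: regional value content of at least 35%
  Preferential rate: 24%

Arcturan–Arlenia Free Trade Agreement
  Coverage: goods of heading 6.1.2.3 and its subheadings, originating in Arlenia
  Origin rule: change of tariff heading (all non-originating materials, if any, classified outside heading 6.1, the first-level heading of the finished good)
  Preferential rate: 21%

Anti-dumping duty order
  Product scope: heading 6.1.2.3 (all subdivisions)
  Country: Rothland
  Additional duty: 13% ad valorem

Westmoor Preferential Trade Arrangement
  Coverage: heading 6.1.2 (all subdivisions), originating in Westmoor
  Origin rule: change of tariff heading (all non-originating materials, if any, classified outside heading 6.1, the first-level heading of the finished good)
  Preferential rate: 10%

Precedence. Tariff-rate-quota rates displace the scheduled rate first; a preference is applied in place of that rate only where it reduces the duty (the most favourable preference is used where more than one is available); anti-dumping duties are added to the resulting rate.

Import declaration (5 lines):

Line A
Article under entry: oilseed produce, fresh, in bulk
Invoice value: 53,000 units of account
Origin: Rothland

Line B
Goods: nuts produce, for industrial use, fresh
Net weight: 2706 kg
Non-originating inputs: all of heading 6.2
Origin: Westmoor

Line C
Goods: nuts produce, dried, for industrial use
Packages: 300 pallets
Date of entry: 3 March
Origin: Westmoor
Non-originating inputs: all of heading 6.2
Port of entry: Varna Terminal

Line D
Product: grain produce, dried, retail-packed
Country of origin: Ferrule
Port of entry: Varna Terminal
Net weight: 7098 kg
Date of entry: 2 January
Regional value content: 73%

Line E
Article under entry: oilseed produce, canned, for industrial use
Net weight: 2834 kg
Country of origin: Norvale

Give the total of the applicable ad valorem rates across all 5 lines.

97%

Line A: oilseed → 6.2; fresh → 6.2.2; in bulk → 6.2.2.2. Scheduled 26%. No special measure applies. → 26%.
Line B: nuts → 6.1; fresh → 6.1.2; for industrial use → 6.1.2.2. Scheduled 27%. Westmoor agreement on 6.1.2: CTH met → 10% available; preferential 10%. → 10%.
Line C: nuts → 6.1; dried → 6.1.4; for industrial use → 6.1.4.3. Scheduled 5%. Westmoor agreement on 6.1.2: 6.1.4.3 not covered. → 5%.
Line D: grain → 6.3; dried → 6.3.1; retail-packed → 6.3.1.3. Scheduled 36%. Ferrule agreement on 6.2.2.2: 6.3.1.3 not covered. → 36%.
Line E: oilseed → 6.2; canned → 6.2.1; for industrial use → 6.2.1.2. Scheduled 20%. No special measure applies. → 20%.
Sum: 26% + 10% + 5% + 36% + 20% = 97%.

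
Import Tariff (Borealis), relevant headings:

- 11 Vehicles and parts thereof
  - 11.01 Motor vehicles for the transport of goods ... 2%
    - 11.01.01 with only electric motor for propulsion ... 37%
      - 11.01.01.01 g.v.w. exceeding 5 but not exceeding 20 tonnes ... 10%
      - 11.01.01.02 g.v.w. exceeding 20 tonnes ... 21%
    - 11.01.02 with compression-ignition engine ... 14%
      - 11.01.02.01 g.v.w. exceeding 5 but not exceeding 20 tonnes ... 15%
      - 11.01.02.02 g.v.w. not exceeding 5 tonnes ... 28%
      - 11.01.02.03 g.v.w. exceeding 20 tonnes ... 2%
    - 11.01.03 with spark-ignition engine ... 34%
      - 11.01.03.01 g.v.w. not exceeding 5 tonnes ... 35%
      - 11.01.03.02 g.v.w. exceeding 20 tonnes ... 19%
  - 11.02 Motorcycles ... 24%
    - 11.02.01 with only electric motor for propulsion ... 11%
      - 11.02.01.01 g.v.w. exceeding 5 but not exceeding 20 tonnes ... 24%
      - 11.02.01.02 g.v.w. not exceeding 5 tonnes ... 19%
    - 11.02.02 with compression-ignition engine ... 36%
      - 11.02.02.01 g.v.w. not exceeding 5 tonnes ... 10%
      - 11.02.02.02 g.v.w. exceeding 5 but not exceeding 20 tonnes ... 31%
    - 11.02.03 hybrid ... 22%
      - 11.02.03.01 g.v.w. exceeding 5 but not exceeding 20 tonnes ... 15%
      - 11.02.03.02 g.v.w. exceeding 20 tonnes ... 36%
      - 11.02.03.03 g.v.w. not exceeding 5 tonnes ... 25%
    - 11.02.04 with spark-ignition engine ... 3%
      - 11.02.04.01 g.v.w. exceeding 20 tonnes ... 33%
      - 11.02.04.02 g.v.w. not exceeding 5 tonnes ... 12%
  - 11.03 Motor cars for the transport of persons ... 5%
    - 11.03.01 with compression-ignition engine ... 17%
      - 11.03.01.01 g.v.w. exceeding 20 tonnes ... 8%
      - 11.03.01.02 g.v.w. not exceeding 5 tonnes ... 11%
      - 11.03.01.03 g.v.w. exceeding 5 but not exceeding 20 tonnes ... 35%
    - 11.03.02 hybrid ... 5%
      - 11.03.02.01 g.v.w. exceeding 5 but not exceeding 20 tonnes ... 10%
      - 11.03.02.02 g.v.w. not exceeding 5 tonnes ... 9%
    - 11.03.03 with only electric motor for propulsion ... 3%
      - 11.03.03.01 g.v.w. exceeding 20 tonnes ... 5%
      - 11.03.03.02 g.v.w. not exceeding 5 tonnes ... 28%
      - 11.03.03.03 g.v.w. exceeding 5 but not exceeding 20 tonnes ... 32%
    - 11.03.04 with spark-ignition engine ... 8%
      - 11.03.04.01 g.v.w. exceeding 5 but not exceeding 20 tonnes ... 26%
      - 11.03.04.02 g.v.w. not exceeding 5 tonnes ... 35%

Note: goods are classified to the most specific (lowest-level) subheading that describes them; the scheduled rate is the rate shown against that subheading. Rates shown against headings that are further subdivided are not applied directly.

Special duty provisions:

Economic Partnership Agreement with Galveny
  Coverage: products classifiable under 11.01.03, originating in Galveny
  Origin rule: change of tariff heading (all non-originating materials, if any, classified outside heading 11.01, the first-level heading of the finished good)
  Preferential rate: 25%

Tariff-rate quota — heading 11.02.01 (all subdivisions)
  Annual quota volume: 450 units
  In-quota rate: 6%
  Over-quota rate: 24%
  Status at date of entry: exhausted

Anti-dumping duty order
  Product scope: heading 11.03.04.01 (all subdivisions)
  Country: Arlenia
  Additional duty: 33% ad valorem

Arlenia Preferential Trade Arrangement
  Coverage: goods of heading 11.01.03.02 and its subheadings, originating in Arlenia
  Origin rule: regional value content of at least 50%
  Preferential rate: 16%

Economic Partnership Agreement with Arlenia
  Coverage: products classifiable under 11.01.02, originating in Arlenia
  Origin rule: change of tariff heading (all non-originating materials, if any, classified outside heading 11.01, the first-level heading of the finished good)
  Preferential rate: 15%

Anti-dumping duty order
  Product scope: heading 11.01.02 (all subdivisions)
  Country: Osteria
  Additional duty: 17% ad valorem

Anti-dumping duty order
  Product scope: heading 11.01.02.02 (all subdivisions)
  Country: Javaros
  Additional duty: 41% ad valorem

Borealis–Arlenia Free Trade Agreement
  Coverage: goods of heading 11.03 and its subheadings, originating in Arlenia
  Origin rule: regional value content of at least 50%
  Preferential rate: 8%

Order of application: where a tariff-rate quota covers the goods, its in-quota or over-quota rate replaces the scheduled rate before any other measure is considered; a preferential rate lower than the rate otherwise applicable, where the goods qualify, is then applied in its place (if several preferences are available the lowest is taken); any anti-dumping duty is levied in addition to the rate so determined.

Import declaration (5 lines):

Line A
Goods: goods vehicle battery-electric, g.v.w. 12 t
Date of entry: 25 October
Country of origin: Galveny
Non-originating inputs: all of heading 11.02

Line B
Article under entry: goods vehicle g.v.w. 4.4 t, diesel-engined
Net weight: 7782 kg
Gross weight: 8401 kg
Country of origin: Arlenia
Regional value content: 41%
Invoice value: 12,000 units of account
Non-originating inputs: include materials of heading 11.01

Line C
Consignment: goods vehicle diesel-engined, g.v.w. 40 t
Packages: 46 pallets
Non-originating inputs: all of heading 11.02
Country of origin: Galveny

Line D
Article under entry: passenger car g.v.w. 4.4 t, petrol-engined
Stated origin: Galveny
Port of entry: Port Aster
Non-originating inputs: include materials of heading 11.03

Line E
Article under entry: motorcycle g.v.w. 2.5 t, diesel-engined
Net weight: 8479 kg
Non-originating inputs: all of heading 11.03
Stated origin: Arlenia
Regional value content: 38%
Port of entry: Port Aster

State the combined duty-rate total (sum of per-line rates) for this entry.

85%

Line A: goods vehicle → 11.01; battery-electric → 11.01.01; g.v.w. 12 t → 11.01.01.01. Scheduled 10%. Galveny agreement on 11.01.03: 11.01.01.01 not covered. → 10%.
Line B: goods vehicle → 11.01; diesel-engined → 11.01.02; g.v.w. 4.4 t → 11.01.02.02. Scheduled 28%. Arlenia agreement on 11.01.03.02: 11.01.02.02 not covered; Arlenia agreement on 11.01.02: CTH not met; Arlenia agreement on 11.03: 11.01.02.02 not covered. → 28%.
Line C: goods vehicle → 11.01; diesel-engined → 11.01.02; g.v.w. 40 t → 11.01.02.03. Scheduled 2%. Galveny agreement on 11.01.03: 11.01.02.03 not covered. → 2%.
Line D: passenger car → 11.03; petrol-engined → 11.03.04; g.v.w. 4.4 t → 11.03.04.02. Scheduled 35%. Galveny agreement on 11.01.03: 11.03.04.02 not covered. → 35%.
Line E: motorcycle → 11.02; diesel-engined → 11.02.02; g.v.w. 2.5 t → 11.02.02.01. Scheduled 10%. Arlenia agreement on 11.01.03.02: 11.02.02.01 not covered; Arlenia agreement on 11.01.02: 11.02.02.01 not covered; Arlenia agreement on 11.03: 11.02.02.01 not covered. → 10%.
Sum: 10% + 28% + 2% + 35% + 10% = 85%.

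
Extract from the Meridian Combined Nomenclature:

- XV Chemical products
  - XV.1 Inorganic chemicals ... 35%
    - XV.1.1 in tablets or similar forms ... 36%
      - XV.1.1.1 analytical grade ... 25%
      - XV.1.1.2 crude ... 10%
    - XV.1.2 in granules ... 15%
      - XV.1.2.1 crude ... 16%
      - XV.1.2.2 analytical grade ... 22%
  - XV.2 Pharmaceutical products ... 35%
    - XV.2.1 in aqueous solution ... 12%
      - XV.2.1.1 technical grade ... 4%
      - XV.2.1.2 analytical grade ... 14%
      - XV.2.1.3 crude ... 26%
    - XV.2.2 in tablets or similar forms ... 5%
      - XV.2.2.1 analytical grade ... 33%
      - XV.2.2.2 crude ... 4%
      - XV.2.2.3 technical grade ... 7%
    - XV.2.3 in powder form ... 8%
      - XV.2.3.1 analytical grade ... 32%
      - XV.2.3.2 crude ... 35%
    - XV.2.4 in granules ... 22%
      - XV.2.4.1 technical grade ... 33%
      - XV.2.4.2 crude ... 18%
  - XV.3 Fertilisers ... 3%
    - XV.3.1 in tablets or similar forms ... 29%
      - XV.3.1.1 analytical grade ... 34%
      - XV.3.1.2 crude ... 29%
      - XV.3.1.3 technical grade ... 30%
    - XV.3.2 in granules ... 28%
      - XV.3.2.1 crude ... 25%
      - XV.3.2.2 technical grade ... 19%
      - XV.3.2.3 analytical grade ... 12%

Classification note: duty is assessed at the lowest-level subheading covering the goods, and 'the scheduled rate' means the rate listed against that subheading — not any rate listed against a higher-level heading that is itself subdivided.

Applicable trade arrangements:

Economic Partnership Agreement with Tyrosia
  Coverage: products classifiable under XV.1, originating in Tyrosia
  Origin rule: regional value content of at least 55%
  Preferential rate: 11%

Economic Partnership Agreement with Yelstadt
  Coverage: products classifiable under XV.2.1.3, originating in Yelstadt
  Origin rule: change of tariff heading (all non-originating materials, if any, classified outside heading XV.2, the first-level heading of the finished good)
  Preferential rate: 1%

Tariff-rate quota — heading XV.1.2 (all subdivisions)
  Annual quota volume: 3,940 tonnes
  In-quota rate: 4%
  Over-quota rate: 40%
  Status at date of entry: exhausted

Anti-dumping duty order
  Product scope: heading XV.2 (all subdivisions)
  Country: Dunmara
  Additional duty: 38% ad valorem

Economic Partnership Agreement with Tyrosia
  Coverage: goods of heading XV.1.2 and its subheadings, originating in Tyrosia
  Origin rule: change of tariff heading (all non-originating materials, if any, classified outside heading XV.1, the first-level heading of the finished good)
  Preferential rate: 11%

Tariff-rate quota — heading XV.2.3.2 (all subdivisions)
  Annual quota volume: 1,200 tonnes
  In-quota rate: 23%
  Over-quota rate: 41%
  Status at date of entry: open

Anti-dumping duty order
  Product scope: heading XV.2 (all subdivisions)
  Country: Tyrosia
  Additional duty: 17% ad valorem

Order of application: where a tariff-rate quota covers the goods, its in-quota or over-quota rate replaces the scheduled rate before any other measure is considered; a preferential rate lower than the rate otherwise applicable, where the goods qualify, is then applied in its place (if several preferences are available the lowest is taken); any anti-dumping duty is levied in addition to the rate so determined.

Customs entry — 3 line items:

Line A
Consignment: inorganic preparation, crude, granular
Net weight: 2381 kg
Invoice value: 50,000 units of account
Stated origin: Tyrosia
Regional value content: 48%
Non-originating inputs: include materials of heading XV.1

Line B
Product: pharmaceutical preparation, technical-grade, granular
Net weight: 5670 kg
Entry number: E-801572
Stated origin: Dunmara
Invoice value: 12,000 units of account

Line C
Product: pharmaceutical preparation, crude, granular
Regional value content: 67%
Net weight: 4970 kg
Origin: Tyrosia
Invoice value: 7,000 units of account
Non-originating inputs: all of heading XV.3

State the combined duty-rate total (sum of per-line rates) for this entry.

146%

Line A: inorganic → XV.1; granular → XV.1.2; crude → XV.1.2.1. Scheduled 16%. quota on XV.1.2 exhausted → over-quota 40%; Tyrosia agreement on XV.1: RVC < 55%; Tyrosia agreement on XV.1.2: CTH not met. → 40%.
Line B: pharmaceutical → XV.2; granular → XV.2.4; technical-grade → XV.2.4.1. Scheduled 33%. anti-dumping (Dunmara, XV.2): +38%; total 33% + 38% = 71%. → 71%.
Line C: pharmaceutical → XV.2; granular → XV.2.4; crude → XV.2.4.2. Scheduled 18%. Tyrosia agreement on XV.1: XV.2.4.2 not covered; Tyrosia agreement on XV.1.2: XV.2.4.2 not covered; anti-dumping (Tyrosia, XV.2): +17%; total 18% + 17% = 35%. → 35%.
Sum: 40% + 71% + 35% = 146%.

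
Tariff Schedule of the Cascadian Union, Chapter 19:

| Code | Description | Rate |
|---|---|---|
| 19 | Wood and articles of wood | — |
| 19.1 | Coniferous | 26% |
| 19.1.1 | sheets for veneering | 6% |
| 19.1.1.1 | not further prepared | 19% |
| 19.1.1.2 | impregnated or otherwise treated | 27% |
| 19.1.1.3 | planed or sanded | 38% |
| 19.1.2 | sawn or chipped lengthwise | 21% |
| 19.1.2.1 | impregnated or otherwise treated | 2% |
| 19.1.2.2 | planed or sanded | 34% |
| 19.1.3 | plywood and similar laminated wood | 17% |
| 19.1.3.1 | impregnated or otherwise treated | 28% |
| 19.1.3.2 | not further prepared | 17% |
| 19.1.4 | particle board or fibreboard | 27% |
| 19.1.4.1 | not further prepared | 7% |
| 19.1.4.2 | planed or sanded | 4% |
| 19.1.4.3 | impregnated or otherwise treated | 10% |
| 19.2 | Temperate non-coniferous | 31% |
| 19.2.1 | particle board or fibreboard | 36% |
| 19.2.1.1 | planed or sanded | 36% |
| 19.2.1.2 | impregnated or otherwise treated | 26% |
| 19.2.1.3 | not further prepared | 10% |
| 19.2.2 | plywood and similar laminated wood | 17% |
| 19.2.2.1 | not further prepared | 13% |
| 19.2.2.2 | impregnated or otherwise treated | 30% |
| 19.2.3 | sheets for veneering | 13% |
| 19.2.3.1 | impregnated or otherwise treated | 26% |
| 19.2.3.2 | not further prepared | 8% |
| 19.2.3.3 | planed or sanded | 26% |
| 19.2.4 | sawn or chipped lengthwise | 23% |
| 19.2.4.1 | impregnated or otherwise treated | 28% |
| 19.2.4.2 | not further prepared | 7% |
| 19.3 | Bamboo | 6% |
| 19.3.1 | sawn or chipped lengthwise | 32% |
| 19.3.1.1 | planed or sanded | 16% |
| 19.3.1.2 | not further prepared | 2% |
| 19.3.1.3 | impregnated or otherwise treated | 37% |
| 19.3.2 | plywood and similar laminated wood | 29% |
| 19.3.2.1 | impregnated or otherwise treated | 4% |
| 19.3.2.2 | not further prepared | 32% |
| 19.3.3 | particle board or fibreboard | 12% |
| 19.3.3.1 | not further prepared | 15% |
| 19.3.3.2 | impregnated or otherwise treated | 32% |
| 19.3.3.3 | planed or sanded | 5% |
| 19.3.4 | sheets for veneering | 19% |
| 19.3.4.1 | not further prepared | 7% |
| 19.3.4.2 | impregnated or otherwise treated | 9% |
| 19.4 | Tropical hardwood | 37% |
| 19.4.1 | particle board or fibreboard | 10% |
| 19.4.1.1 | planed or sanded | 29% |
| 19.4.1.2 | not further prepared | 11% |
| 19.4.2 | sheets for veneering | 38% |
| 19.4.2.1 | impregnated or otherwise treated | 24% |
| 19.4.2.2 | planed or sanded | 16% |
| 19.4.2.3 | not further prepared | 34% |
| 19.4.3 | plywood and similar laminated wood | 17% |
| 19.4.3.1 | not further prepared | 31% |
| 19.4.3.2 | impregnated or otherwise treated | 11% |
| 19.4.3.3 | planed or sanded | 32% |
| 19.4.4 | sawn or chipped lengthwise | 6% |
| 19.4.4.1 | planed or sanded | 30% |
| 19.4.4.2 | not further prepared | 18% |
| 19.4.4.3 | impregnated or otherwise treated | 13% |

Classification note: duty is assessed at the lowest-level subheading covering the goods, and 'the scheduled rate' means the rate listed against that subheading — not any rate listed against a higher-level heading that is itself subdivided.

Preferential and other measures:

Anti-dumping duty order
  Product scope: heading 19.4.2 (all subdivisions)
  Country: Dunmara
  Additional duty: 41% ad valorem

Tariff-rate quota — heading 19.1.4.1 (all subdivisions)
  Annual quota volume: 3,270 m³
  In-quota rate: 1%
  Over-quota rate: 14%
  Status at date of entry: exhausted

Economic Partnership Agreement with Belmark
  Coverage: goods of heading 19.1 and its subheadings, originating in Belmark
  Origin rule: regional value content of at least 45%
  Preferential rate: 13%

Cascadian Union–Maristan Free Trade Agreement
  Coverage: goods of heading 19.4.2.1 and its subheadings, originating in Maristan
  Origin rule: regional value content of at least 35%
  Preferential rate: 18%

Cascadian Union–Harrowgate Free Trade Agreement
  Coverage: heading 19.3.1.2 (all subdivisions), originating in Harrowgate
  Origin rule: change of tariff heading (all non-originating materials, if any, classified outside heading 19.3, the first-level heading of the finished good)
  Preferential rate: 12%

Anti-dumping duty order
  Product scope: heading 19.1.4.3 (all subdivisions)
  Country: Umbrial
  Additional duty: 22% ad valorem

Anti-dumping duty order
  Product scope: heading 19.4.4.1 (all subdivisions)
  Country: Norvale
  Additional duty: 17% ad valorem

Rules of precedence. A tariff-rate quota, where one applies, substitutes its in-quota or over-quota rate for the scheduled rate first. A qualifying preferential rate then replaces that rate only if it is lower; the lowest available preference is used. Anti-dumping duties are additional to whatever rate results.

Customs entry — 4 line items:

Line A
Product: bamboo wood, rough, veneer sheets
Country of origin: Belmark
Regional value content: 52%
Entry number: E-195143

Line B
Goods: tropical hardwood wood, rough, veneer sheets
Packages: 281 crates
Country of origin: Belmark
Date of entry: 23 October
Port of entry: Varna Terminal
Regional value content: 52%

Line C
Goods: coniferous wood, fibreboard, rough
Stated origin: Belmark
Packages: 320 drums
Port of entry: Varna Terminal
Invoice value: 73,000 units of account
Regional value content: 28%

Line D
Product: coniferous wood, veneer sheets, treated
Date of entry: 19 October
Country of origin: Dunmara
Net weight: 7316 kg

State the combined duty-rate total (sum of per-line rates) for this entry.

Line A: bamboo → 19.3; veneer sheets → 19.3.4; rough → 19.3.4.1. Scheduled 7%. Belmark agreement on 19.1: 19.3.4.1 not covered. → 7%.
Line B: tropical hardwood → 19.4; veneer sheets → 19.4.2; rough → 19.4.2.3. Scheduled 34%. Belmark agreement on 19.1: 19.4.2.3 not covered. → 34%.
Line C: coniferous → 19.1; fibreboard → 19.1.4; rough → 19.1.4.1. Scheduled 7%. quota on 19.1.4.1 exhausted → over-quota 14%; Belmark agreement on 19.1: RVC < 45%. → 14%.
Line D: coniferous → 19.1; veneer sheets → 19.1.1; treated → 19.1.1.2. Scheduled 27%. No special measure applies. → 27%.
Sum: 7% + 34% + 14% + 27% = 82%.

82%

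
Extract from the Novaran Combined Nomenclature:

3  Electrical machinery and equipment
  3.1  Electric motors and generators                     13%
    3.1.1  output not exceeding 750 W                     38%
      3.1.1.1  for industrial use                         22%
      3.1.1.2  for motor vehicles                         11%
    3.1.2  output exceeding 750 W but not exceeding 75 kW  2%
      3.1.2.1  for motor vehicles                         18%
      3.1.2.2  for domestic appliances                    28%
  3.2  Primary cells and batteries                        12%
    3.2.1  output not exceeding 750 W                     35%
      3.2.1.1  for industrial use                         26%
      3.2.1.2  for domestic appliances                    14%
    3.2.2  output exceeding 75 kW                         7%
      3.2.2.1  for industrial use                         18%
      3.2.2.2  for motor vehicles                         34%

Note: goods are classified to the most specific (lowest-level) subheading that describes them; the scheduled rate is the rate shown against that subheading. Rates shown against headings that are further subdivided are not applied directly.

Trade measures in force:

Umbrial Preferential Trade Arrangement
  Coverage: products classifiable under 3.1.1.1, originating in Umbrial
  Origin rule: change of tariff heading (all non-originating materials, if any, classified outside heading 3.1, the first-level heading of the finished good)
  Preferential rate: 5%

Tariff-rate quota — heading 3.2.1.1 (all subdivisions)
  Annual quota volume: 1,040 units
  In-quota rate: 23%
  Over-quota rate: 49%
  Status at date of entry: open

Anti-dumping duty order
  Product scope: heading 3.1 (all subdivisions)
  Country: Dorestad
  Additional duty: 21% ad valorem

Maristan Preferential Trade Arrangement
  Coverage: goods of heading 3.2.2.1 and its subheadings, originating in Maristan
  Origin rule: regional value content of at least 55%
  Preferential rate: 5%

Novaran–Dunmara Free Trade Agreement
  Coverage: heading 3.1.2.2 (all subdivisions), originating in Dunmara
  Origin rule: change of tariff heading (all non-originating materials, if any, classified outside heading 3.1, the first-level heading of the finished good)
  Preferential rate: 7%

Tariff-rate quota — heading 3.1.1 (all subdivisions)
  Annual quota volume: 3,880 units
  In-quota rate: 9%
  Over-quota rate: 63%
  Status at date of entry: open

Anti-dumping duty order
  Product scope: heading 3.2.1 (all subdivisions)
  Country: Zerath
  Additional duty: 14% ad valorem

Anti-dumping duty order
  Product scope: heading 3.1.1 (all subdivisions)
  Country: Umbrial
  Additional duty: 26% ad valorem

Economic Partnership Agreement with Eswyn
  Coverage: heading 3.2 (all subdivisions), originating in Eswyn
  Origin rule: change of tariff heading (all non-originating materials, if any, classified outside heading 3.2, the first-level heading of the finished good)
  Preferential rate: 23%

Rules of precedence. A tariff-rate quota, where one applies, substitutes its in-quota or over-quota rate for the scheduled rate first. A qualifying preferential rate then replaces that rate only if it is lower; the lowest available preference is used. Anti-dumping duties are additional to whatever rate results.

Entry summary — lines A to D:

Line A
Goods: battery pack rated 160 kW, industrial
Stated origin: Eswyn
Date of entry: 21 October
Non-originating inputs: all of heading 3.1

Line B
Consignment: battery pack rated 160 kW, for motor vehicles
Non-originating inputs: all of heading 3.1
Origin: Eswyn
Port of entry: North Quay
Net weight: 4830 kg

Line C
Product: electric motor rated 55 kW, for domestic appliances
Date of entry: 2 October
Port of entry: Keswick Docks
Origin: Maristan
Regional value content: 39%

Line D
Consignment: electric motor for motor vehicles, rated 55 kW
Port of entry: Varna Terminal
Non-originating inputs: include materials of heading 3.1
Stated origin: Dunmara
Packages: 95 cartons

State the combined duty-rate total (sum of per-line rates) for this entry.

87%

Line A: battery pack → 3.2; rated 160 kW → 3.2.2; industrial → 3.2.2.1. Scheduled 18%. Eswyn agreement on 3.2: CTH met → 23% available; preference 23% not lower than 18% → no reduction. → 18%.
Line B: battery pack → 3.2; rated 160 kW → 3.2.2; for motor vehicles → 3.2.2.2. Scheduled 34%. Eswyn agreement on 3.2: CTH met → 23% available; preferential 23%. → 23%.
Line C: electric motor → 3.1; rated 55 kW → 3.1.2; for domestic appliances → 3.1.2.2. Scheduled 28%. Maristan agreement on 3.2.2.1: 3.1.2.2 not covered. → 28%.
Line D: electric motor → 3.1; rated 55 kW → 3.1.2; for motor vehicles → 3.1.2.1. Scheduled 18%. Dunmara agreement on 3.1.2.2: 3.1.2.1 not covered. → 18%.
Sum: 18% + 23% + 28% + 18% = 87%.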